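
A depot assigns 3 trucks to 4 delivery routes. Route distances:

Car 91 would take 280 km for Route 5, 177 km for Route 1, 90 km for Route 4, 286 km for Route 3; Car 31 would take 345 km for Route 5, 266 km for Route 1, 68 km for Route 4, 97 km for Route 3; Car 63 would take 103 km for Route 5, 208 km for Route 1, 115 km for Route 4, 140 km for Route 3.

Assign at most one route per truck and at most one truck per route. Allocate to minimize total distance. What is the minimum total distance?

Optimal: Car 91→Route 4 (90 km), Car 31→Route 3 (97 km), Car 63→Route 5 (103 km) — total 90+97+103 = 290 km.
Min-entry greedy (repeatedly take the single cheapest remaining cell) gives 348 km, worse by 58.
No other one-to-one assignment undercuts 290 km.

Minimum total: 290 km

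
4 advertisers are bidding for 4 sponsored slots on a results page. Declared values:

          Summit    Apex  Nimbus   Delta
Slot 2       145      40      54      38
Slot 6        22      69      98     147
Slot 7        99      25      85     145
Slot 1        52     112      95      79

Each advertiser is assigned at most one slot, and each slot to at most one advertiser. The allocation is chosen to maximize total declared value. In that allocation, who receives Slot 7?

Treat this as an assignment problem: match each advertiser to one slot.
Optimal: Summit→Slot 2 ($145), Apex→Slot 1 ($112), Nimbus→Slot 6 ($98), Delta→Slot 7 ($145) — total 145+112+98+145 = $500.
Max-entry greedy (repeatedly take the single best remaining cell) gives $489, worse by 11.
Delta's own top slot is Slot 6 ($147), but forcing Delta→Slot 6 and reassigning the rest optimally gives only $489 — worse by 11.

Delta receives Slot 7.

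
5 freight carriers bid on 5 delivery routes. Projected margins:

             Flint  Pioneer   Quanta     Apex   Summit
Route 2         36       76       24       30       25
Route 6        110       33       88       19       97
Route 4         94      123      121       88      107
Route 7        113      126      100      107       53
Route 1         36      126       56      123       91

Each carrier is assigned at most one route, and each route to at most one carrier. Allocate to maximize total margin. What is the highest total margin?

Maximum total: $530k

Optimal: Flint→Route 7 ($113k), Pioneer→Route 2 ($76k), Quanta→Route 4 ($121k), Apex→Route 1 ($123k), Summit→Route 6 ($97k) — total 113+76+121+123+97 = $530k.
Max-entry greedy (repeatedly take the single best remaining cell) gives $505k, worse by 25.
Swapping Summit↔Apex (Summit→Route 1 $91k, Apex→Route 6 $19k) loses 110.
Every other assignment is strictly worse.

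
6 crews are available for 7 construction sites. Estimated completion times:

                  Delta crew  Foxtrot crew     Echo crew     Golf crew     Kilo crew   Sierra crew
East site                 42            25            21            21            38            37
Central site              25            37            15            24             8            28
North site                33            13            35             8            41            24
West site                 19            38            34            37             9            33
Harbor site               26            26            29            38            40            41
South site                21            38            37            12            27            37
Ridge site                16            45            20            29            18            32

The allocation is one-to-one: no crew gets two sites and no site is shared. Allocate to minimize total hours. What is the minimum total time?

Optimal: Delta crew→Ridge site (16 hours), Foxtrot crew→North site (13 hours), Echo crew→East site (21 hours), Golf crew→South site (12 hours), Kilo crew→West site (9 hours), Sierra crew→Central site (28 hours) — total 16+13+21+12+9+28 = 99 hours.
Min-entry greedy (repeatedly take the single cheapest remaining cell) gives 112 hours, worse by 13.
Swapping Sierra crew↔Echo crew (Sierra crew→East site 37 hours, Echo crew→Central site 15 hours) adds 3.

Minimum total: 99 hours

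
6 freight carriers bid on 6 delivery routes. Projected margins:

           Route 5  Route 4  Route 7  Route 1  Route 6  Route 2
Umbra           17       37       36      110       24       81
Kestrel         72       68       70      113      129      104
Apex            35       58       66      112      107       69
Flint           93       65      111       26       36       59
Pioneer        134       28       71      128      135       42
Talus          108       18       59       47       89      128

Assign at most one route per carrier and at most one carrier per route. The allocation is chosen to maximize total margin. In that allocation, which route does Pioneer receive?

Optimal: Umbra→Route 1 ($110k), Kestrel→Route 6 ($129k), Apex→Route 4 ($58k), Flint→Route 7 ($111k), Pioneer→Route 5 ($134k), Talus→Route 2 ($128k) — total 110+129+58+111+134+128 = $670k.
Row-greedy (each carrier in turn takes its best remaining route) gives $571k, worse by 99.
Swapping Apex↔Talus (Apex→Route 2 $69k, Talus→Route 4 $18k) loses 99.
Pioneer's own top route is Route 6 ($135k), but forcing Pioneer→Route 6 and reassigning the rest optimally gives only $626k — worse by 44.

Pioneer receives Route 5.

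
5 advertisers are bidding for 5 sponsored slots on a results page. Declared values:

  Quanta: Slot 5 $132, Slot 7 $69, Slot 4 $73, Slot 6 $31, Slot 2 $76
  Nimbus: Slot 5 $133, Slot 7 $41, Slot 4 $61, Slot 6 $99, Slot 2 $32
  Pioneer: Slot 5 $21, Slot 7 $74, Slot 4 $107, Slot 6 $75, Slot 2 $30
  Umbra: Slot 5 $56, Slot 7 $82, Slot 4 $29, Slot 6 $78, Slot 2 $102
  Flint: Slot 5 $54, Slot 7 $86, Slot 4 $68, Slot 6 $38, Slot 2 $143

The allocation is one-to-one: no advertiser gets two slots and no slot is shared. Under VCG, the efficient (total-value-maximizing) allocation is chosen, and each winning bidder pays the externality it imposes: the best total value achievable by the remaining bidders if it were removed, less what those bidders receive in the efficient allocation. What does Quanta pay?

Quanta pays $34.

Efficient allocation: Quanta→Slot 5 ($132), Nimbus→Slot 6 ($99), Pioneer→Slot 4 ($107), Umbra→Slot 7 ($82), Flint→Slot 2 ($143); total welfare W = $563.
Quanta receives Slot 5 at value $132, so the others get W − 132 = $431.
Without Quanta: best allocation of the remaining 4 bidders over all 5 slots is Nimbus→Slot 5 ($133), Pioneer→Slot 4 ($107), Umbra→Slot 7 ($82), Flint→Slot 2 ($143), total $465.
VCG payment = (others' best without Quanta) − (others' welfare with Quanta) = 465 − 431 = $34.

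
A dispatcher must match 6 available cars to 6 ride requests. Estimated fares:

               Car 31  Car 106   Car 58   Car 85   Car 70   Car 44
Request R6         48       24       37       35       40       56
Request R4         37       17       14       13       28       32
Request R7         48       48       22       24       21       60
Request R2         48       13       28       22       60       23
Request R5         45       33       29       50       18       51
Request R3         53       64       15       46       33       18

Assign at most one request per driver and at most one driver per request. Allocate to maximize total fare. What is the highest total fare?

Maximum total: $308

This is a one-to-one assignment (maximum-weight bipartite matching).
Optimal: Car 31→Request R4 ($37), Car 106→Request R3 ($64), Car 58→Request R6 ($37), Car 85→Request R5 ($50), Car 70→Request R2 ($60), Car 44→Request R7 ($60) — total 37+64+37+50+60+60 = $308.
Column-greedy (each request in turn goes to its best remaining driver) gives $266, worse by 42.
Swapping Car 44↔Car 58 (Car 44→Request R6 $56, Car 58→Request R7 $22) loses 19.
No other one-to-one assignment exceeds $308.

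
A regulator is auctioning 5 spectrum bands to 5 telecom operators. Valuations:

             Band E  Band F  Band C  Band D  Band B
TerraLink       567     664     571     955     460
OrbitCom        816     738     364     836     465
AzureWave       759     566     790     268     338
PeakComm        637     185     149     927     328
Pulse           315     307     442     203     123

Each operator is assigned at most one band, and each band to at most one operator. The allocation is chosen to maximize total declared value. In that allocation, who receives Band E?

Optimal: TerraLink→Band B ($460M), OrbitCom→Band F ($738M), AzureWave→Band E ($759M), PeakComm→Band D ($927M), Pulse→Band C ($442M) — total 460+738+759+927+442 = $3326M.
Next-best assignment: TerraLink→Band F, OrbitCom→Band E, AzureWave→Band C, PeakComm→Band D, Pulse→Band B = $3320M.
AzureWave's own top band is Band C ($790M), but forcing AzureWave→Band C and reassigning the rest optimally gives only $3320M — worse by 6.

AzureWave receives Band E.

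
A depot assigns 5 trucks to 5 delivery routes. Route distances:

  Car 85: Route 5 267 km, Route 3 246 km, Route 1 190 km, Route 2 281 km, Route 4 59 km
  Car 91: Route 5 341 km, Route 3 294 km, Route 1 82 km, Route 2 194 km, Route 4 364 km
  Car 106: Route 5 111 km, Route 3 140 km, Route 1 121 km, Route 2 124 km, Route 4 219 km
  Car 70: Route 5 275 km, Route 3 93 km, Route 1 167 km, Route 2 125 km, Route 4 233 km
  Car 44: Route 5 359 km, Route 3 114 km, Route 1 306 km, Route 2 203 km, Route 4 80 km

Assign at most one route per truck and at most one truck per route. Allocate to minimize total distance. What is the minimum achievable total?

Optimal: Car 85→Route 4 (59 km), Car 91→Route 1 (82 km), Car 106→Route 5 (111 km), Car 70→Route 2 (125 km), Car 44→Route 3 (114 km) — total 59+82+111+125+114 = 491 km.
Row-greedy (each truck in turn takes its cheapest remaining route) gives 548 km, worse by 57.
Swapping Car 70↔Car 44 (Car 70→Route 3 93 km, Car 44→Route 2 203 km) adds 57.
No other one-to-one assignment undercuts 491 km.

Min total: 491 km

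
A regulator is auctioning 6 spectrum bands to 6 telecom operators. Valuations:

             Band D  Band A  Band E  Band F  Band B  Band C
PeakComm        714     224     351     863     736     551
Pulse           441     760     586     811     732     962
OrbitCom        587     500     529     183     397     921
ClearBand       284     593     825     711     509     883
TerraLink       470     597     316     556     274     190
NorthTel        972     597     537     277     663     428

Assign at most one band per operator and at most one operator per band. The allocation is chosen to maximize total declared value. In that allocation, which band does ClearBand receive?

This is the linear assignment problem.
Optimal: PeakComm→Band F ($863M), Pulse→Band B ($732M), OrbitCom→Band C ($921M), ClearBand→Band E ($825M), TerraLink→Band A ($597M), NorthTel→Band D ($972M) — total 863+732+921+825+597+972 = $4910M.
Column-greedy (each band in turn goes to its best remaining operator) gives $4007M, worse by 903.
Next-best assignment: PeakComm→Band B, Pulse→Band F, OrbitCom→Band C, ClearBand→Band E, TerraLink→Band A, NorthTel→Band D = $4862M.
Every other assignment is strictly worse.
ClearBand's own top band is Band C ($883M), but forcing ClearBand→Band C and reassigning the rest optimally gives only $4576M — worse by 334.

ClearBand receives Band E.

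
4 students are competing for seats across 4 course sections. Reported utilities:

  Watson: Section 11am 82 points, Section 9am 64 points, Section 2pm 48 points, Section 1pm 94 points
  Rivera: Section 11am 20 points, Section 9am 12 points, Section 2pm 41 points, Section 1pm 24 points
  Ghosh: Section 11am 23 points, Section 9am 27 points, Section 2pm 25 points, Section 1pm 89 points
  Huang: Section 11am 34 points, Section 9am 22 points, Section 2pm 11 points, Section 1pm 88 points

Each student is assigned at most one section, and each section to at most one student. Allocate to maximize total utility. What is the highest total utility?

Maximum total: 238 points

Treat this as an assignment problem: match each student to one section.
Optimal: Watson→Section 11am (82 points), Rivera→Section 2pm (41 points), Ghosh→Section 9am (27 points), Huang→Section 1pm (88 points) — total 82+41+27+88 = 238 points.
Max-entry greedy (repeatedly take the single best remaining cell) gives 196 points, worse by 42.
Next-best assignment: Watson→Section 11am, Rivera→Section 2pm, Ghosh→Section 1pm, Huang→Section 9am = 234 points.
Swapping Huang↔Rivera (Huang→Section 2pm 11 points, Rivera→Section 1pm 24 points) loses 94.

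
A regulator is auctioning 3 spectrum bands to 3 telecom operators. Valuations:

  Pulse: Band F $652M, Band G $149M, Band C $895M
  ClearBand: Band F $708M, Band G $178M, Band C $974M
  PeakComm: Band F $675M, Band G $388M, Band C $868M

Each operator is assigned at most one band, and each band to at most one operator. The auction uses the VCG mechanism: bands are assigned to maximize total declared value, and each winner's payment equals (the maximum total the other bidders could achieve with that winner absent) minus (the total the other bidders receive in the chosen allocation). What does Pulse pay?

Pulse pays $287M.

Efficient allocation: Pulse→Band F ($652M), ClearBand→Band C ($974M), PeakComm→Band G ($388M); total welfare W = $2014M.
Pulse receives Band F at value $652M, so the others get W − 652 = $1362M.
Without Pulse: best allocation of the remaining 2 bidders over all 3 bands is ClearBand→Band C ($974M), PeakComm→Band F ($675M), total $1649M.
VCG payment = (others' best without Pulse) − (others' welfare with Pulse) = 1649 − 1362 = $287M.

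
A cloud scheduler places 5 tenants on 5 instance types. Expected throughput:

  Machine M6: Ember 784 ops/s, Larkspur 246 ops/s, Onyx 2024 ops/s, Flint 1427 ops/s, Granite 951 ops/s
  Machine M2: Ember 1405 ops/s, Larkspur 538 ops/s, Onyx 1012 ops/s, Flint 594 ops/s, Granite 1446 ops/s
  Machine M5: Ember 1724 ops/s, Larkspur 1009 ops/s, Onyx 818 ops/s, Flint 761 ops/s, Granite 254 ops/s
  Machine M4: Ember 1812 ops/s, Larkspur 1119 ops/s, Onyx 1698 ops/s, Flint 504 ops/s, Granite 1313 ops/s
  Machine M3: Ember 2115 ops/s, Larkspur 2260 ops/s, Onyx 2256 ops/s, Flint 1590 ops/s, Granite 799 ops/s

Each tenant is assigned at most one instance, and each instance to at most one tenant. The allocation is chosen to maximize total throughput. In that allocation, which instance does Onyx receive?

Optimal: Ember→Machine M5 (1724 ops/s), Larkspur→Machine M3 (2260 ops/s), Onyx→Machine M4 (1698 ops/s), Flint→Machine M6 (1427 ops/s), Granite→Machine M2 (1446 ops/s) — total 1724+2260+1698+1427+1446 = 8555 ops/s.
Max-entry greedy (repeatedly take the single best remaining cell) gives 8303 ops/s, worse by 252.
Onyx's own top instance is Machine M3 (2256 ops/s), but forcing Onyx→Machine M3 and reassigning the rest optimally gives only 7972 ops/s — worse by 583.

Onyx receives Machine M4.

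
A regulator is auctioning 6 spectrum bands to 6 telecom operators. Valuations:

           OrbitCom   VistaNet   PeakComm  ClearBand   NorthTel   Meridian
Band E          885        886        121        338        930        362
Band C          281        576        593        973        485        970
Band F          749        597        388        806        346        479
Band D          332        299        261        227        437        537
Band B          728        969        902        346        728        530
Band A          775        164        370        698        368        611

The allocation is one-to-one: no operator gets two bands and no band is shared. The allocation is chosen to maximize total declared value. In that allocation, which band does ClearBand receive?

ClearBand receives Band F.

Optimal: OrbitCom→Band A ($775M), VistaNet→Band E ($886M), PeakComm→Band B ($902M), ClearBand→Band F ($806M), NorthTel→Band D ($437M), Meridian→Band C ($970M) — total 775+886+902+806+437+970 = $4776M.
Column-greedy (each band in turn goes to its best remaining operator) gives $4528M, worse by 248.
Swapping Meridian↔OrbitCom (Meridian→Band A $611M, OrbitCom→Band C $281M) loses 853.
ClearBand's own top band is Band C ($973M), but forcing ClearBand→Band C and reassigning the rest optimally gives only $4714M — worse by 62.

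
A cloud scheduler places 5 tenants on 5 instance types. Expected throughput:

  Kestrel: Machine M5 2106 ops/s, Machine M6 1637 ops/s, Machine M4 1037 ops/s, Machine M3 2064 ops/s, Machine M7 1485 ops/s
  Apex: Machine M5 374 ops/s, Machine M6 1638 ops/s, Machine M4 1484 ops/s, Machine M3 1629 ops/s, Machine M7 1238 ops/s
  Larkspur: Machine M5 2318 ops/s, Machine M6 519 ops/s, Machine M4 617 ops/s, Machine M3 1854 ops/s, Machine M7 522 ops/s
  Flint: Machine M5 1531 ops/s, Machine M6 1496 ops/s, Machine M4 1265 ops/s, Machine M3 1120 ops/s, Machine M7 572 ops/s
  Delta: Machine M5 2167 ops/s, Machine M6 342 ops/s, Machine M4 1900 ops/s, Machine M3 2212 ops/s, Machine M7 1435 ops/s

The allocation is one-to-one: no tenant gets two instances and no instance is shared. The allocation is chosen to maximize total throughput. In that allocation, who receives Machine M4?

Optimal: Kestrel→Machine M3 (2064 ops/s), Apex→Machine M7 (1238 ops/s), Larkspur→Machine M5 (2318 ops/s), Flint→Machine M6 (1496 ops/s), Delta→Machine M4 (1900 ops/s) — total 2064+1238+2318+1496+1900 = 9016 ops/s.
Delta's own top instance is Machine M3 (2212 ops/s), but forcing Delta→Machine M3 and reassigning the rest optimally gives only 8995 ops/s — worse by 21.

Delta receives Machine M4.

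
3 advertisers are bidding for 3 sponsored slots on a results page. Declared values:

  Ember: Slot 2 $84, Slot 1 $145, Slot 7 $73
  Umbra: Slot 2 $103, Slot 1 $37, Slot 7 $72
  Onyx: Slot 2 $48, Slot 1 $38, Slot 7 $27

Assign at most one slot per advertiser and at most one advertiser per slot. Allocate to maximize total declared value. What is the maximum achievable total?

Maximum total: $275

Optimal: Ember→Slot 1 ($145), Umbra→Slot 2 ($103), Onyx→Slot 7 ($27) — total 145+103+27 = $275.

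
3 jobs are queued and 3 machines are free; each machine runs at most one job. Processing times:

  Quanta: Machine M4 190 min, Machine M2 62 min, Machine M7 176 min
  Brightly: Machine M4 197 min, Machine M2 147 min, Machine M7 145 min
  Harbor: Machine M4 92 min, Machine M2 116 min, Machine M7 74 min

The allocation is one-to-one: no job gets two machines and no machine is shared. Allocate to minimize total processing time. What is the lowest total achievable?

Min total: 299 min

Optimal: Quanta→Machine M2 (62 min), Brightly→Machine M7 (145 min), Harbor→Machine M4 (92 min) — total 62+145+92 = 299 min.
Min-entry greedy (repeatedly take the single cheapest remaining cell) gives 333 min, worse by 34.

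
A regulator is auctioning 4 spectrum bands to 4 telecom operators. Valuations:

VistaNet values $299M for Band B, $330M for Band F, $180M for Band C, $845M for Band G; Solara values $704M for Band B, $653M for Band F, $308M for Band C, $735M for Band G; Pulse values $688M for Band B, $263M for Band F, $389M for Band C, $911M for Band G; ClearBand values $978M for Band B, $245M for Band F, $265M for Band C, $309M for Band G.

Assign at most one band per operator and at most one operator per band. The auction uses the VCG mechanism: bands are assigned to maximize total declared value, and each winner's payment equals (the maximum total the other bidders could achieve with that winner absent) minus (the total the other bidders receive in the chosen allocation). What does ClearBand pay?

ClearBand pays $299M.

Efficient allocation: VistaNet→Band G ($845M), Solara→Band F ($653M), Pulse→Band C ($389M), ClearBand→Band B ($978M); total welfare W = $2865M.
ClearBand receives Band B at value $978M, so the others get W − 978 = $1887M.
Without ClearBand: best allocation of the remaining 3 bidders over all 4 bands is VistaNet→Band G ($845M), Solara→Band F ($653M), Pulse→Band B ($688M), total $2186M.
VCG payment = (others' best without ClearBand) − (others' welfare with ClearBand) = 2186 − 1887 = $299M.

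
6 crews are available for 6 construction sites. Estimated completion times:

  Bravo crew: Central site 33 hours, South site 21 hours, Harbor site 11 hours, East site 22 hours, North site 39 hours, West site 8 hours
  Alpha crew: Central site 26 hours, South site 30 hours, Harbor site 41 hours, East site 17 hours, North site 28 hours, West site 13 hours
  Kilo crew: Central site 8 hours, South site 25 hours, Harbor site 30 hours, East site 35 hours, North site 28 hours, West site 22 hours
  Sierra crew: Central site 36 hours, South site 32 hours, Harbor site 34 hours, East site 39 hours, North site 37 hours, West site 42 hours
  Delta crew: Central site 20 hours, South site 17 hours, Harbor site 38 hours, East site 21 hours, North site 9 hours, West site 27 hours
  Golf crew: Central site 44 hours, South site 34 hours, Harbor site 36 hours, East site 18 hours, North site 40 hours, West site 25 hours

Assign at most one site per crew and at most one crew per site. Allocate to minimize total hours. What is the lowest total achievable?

Minimum total: 91 hours

This is the linear assignment problem.
Optimal: Bravo crew→Harbor site (11 hours), Alpha crew→West site (13 hours), Kilo crew→Central site (8 hours), Sierra crew→South site (32 hours), Delta crew→North site (9 hours), Golf crew→East site (18 hours) — total 11+13+8+32+9+18 = 91 hours.
Column-greedy (each site in turn goes to its cheapest remaining crew) gives 115 hours, worse by 24.
Next-best assignment: Bravo crew→Harbor site, Alpha crew→East site, Kilo crew→Central site, Sierra crew→South site, Delta crew→North site, Golf crew→West site = 102 hours.
Every other assignment is strictly worse.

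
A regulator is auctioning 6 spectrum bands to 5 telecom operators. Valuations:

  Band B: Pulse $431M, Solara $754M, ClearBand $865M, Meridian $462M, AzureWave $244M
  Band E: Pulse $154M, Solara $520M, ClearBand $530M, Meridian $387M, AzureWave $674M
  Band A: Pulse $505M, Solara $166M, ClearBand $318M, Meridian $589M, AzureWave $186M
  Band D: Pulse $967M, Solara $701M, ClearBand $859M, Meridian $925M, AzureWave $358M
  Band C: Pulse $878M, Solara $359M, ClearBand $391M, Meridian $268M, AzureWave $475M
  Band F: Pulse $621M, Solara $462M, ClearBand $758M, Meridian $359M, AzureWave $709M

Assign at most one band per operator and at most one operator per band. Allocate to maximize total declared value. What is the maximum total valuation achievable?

This is a one-to-one assignment (maximum-weight bipartite matching).
Optimal: Pulse→Band C ($878M), Solara→Band B ($754M), ClearBand→Band F ($758M), Meridian→Band D ($925M), AzureWave→Band E ($674M) — total 878+754+758+925+674 = $3989M.
Max-entry greedy (repeatedly take the single best remaining cell) gives $3650M, worse by 339.
Swapping Pulse↔AzureWave (Pulse→Band E $154M, AzureWave→Band C $475M) loses 923.

Maximum total: $3989M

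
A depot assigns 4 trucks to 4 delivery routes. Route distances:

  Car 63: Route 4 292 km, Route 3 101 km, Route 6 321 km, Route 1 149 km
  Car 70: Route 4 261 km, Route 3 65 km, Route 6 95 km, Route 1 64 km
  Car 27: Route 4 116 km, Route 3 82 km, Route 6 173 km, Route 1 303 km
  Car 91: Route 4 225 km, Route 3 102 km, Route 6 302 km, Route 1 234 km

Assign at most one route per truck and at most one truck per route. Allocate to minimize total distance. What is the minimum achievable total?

Optimal: Car 63→Route 1 (149 km), Car 70→Route 6 (95 km), Car 27→Route 4 (116 km), Car 91→Route 3 (102 km) — total 149+95+116+102 = 462 km.
Next-best assignment: Car 63→Route 3, Car 70→Route 6, Car 27→Route 4, Car 91→Route 1 = 546 km.
No other one-to-one assignment undercuts 462 km.

Minimum total: 462 km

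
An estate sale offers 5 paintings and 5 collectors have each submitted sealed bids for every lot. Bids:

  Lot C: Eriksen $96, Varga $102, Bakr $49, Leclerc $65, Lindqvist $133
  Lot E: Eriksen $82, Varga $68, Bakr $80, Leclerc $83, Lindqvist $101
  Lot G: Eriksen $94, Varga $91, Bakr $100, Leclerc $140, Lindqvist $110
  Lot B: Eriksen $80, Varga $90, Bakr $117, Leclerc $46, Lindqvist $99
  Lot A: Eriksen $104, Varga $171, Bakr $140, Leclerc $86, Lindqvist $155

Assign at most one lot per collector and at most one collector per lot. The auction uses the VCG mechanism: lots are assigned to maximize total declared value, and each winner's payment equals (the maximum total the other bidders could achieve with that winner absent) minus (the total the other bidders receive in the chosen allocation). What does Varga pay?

Efficient allocation: Eriksen→Lot E ($82), Varga→Lot A ($171), Bakr→Lot B ($117), Leclerc→Lot G ($140), Lindqvist→Lot C ($133); total welfare W = $643.
Varga receives Lot A at value $171, so the others get W − 171 = $472.
Without Varga: best allocation of the remaining 4 bidders over all 5 lots is Eriksen→Lot C ($96), Bakr→Lot B ($117), Leclerc→Lot G ($140), Lindqvist→Lot A ($155), total $508.
VCG payment = (others' best without Varga) − (others' welfare with Varga) = 508 − 472 = $36.

Varga pays $36.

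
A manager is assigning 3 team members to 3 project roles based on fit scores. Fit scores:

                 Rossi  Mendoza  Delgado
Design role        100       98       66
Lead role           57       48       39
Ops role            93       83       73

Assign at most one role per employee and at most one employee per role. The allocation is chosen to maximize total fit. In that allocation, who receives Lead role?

Delgado receives Lead role.

This is a one-to-one assignment (maximum-weight bipartite matching).
Optimal: Rossi→Ops role (93 pts), Mendoza→Design role (98 pts), Delgado→Lead role (39 pts) — total 93+98+39 = 230 pts.
Max-entry greedy (repeatedly take the single best remaining cell) gives 222 pts, worse by 8.
Swapping Rossi↔Mendoza (Rossi→Design role 100 pts, Mendoza→Ops role 83 pts) loses 8.
Delgado's own top role is Ops role (73 pts), but forcing Delgado→Ops role and reassigning the rest optimally gives only 228 pts — worse by 2.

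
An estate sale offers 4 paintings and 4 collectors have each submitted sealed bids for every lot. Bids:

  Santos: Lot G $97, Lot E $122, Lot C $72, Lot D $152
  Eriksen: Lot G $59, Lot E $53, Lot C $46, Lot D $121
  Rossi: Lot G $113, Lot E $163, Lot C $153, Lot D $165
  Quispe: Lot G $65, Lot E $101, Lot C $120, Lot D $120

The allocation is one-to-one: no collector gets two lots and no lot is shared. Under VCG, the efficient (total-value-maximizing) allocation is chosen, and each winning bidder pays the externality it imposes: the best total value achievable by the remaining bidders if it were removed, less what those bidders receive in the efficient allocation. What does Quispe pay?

Quispe pays $15.

Efficient allocation: Santos→Lot G ($97), Eriksen→Lot D ($121), Rossi→Lot E ($163), Quispe→Lot C ($120); total welfare W = $501.
Quispe receives Lot C at value $120, so the others get W − 120 = $381.
Without Quispe: best allocation of the remaining 3 bidders over all 4 lots is Santos→Lot E ($122), Eriksen→Lot D ($121), Rossi→Lot C ($153), total $396.
VCG payment = (others' best without Quispe) − (others' welfare with Quispe) = 396 − 381 = $15.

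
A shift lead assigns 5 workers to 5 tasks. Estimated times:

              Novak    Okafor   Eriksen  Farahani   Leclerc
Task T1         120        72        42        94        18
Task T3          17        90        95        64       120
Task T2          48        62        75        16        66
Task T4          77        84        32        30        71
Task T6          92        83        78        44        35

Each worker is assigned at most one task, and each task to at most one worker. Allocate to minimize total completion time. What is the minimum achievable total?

Min total: 166 min

Optimal: Novak→Task T3 (17 min), Okafor→Task T6 (83 min), Eriksen→Task T4 (32 min), Farahani→Task T2 (16 min), Leclerc→Task T1 (18 min) — total 17+83+32+16+18 = 166 min.
Row-greedy (each worker in turn takes its cheapest remaining task) gives 173 min, worse by 7.
Next-best assignment: Novak→Task T3, Okafor→Task T1, Eriksen→Task T4, Farahani→Task T2, Leclerc→Task T6 = 172 min.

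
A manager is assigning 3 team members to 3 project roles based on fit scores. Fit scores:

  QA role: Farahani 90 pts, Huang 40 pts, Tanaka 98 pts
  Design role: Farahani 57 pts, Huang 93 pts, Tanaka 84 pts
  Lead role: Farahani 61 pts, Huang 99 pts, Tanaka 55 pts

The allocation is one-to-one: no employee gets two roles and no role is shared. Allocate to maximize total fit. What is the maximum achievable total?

Max total: 273 pts

Optimal: Farahani→QA role (90 pts), Huang→Lead role (99 pts), Tanaka→Design role (84 pts) — total 90+99+84 = 273 pts.
Max-entry greedy (repeatedly take the single best remaining cell) gives 254 pts, worse by 19.
No other one-to-one assignment exceeds 273 pts.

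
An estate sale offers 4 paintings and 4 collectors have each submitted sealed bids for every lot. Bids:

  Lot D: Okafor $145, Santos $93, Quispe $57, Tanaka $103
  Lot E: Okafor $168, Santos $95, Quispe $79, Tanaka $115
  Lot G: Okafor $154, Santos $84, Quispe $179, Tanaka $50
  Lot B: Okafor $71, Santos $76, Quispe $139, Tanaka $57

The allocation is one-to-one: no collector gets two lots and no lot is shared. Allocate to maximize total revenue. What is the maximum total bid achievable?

Maximum total: $526

Treat this as an assignment problem: match each collector to one lot.
Optimal: Okafor→Lot E ($168), Santos→Lot B ($76), Quispe→Lot G ($179), Tanaka→Lot D ($103) — total 168+76+179+103 = $526.
Checked against all permutations: $526 is optimal.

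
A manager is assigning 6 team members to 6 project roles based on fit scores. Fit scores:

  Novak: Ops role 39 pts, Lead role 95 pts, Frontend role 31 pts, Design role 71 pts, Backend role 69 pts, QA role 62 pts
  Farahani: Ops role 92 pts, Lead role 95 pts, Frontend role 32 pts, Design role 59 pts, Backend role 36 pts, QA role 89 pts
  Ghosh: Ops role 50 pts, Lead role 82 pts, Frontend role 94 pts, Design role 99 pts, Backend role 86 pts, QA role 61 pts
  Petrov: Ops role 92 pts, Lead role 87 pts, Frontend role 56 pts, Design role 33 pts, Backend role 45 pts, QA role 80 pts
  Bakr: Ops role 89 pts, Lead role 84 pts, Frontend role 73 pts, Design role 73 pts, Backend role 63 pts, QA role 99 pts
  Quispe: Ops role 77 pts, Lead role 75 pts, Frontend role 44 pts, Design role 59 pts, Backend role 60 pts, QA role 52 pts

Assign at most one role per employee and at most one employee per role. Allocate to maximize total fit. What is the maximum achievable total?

Maximum total: 511 pts

Optimal: Novak→Design role (71 pts), Farahani→Lead role (95 pts), Ghosh→Frontend role (94 pts), Petrov→Ops role (92 pts), Bakr→QA role (99 pts), Quispe→Backend role (60 pts) — total 71+95+94+92+99+60 = 511 pts.
Max-entry greedy (repeatedly take the single best remaining cell) gives 501 pts, worse by 10.
Next-best assignment: Novak→Lead role, Farahani→QA role, Ghosh→Design role, Petrov→Ops role, Bakr→Frontend role, Quispe→Backend role = 508 pts.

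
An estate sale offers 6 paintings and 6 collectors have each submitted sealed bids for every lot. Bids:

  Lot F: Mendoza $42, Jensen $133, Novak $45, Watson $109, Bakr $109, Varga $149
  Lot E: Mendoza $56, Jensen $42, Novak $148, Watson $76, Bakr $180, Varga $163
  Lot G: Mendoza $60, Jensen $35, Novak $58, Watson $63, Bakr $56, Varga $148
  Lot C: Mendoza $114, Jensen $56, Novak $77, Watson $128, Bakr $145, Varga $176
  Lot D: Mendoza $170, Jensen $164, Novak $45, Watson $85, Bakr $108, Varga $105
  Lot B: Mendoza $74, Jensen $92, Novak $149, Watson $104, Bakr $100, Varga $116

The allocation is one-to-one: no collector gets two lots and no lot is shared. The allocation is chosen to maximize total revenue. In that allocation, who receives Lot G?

Optimal: Mendoza→Lot D ($170), Jensen→Lot F ($133), Novak→Lot B ($149), Watson→Lot C ($128), Bakr→Lot E ($180), Varga→Lot G ($148) — total 170+133+149+128+180+148 = $908.
Max-entry greedy (repeatedly take the single best remaining cell) gives $871, worse by 37.
Next-best assignment: Mendoza→Lot D, Jensen→Lot F, Novak→Lot B, Watson→Lot G, Bakr→Lot E, Varga→Lot C = $871.
Varga's own top lot is Lot C ($176), but forcing Varga→Lot C and reassigning the rest optimally gives only $871 — worse by 37.

Varga receives Lot G.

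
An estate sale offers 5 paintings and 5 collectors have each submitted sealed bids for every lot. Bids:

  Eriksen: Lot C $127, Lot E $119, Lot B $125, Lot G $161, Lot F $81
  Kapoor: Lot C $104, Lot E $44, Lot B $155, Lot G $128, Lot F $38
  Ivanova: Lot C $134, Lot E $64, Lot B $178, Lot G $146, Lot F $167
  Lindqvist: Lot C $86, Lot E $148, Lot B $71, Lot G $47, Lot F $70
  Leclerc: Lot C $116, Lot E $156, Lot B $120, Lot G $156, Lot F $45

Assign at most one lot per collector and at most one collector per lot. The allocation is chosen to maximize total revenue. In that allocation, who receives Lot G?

This is the linear assignment problem.
Optimal: Eriksen→Lot C ($127), Kapoor→Lot B ($155), Ivanova→Lot F ($167), Lindqvist→Lot E ($148), Leclerc→Lot G ($156) — total 127+155+167+148+156 = $753.
Max-entry greedy (repeatedly take the single best remaining cell) gives $669, worse by 84.
Next-best assignment: Eriksen→Lot G, Kapoor→Lot B, Ivanova→Lot F, Lindqvist→Lot E, Leclerc→Lot C = $747.
Swapping Ivanova↔Eriksen (Ivanova→Lot C $134, Eriksen→Lot F $81) loses 79.
Leclerc's own top lot is Lot E ($156), but forcing Leclerc→Lot E and reassigning the rest optimally gives only $725 — worse by 28.

Leclerc receives Lot G.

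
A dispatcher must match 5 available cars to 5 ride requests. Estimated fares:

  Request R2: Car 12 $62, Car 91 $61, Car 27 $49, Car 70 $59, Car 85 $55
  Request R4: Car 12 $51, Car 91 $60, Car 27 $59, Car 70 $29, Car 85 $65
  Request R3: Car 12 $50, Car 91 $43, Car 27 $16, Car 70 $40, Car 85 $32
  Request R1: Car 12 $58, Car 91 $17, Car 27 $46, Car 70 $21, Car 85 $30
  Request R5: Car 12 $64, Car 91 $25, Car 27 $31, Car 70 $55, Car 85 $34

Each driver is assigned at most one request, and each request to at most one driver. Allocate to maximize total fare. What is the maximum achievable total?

Optimal: Car 12→Request R3 ($50), Car 91→Request R2 ($61), Car 27→Request R1 ($46), Car 70→Request R5 ($55), Car 85→Request R4 ($65) — total 50+61+46+55+65 = $277.
Checked against all permutations: $277 is optimal.

Maximum total: $277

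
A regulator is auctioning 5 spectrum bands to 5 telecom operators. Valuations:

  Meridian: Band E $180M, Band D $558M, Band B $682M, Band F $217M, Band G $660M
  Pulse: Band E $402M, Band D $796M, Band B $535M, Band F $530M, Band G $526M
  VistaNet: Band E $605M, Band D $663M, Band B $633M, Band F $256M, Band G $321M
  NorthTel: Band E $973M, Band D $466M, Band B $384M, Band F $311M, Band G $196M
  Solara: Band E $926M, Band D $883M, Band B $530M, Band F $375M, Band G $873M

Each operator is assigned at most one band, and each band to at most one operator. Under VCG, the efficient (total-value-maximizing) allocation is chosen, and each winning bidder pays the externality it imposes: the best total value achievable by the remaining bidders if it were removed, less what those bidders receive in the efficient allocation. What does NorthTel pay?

NorthTel pays $267M.

Efficient allocation: Meridian→Band B ($682M), Pulse→Band F ($530M), VistaNet→Band D ($663M), NorthTel→Band E ($973M), Solara→Band G ($873M); total welfare W = $3721M.
NorthTel receives Band E at value $973M, so the others get W − 973 = $2748M.
Without NorthTel: best allocation of the remaining 4 bidders over all 5 bands is Meridian→Band G ($660M), Pulse→Band D ($796M), VistaNet→Band B ($633M), Solara→Band E ($926M), total $3015M.
VCG payment = (others' best without NorthTel) − (others' welfare with NorthTel) = 3015 − 2748 = $267M.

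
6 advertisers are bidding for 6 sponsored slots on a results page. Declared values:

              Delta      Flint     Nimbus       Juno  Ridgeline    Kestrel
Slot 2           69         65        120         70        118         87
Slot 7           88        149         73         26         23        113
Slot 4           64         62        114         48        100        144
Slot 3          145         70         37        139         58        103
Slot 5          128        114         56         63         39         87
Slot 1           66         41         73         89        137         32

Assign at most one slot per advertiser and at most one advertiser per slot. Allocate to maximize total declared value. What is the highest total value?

This is a one-to-one assignment (maximum-weight bipartite matching).
Optimal: Delta→Slot 5 ($128), Flint→Slot 7 ($149), Nimbus→Slot 2 ($120), Juno→Slot 3 ($139), Ridgeline→Slot 1 ($137), Kestrel→Slot 4 ($144) — total 128+149+120+139+137+144 = $817.
Max-entry greedy (repeatedly take the single best remaining cell) gives $758, worse by 59.
Every other assignment is strictly worse.

Max total: $817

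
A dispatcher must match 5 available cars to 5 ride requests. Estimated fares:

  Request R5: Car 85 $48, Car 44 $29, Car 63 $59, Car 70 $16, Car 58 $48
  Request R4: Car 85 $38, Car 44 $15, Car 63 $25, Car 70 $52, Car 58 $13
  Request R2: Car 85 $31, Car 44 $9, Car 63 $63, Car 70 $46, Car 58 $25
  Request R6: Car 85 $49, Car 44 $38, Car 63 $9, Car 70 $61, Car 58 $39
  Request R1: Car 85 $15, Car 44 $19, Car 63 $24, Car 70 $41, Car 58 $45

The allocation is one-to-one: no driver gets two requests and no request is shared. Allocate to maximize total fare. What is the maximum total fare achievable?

Optimal: Car 85→Request R5 ($48), Car 44→Request R6 ($38), Car 63→Request R2 ($63), Car 70→Request R4 ($52), Car 58→Request R1 ($45) — total 48+38+63+52+45 = $246.
Row-greedy (each driver in turn takes its best remaining request) gives $238, worse by 8.
Swapping Car 58↔Car 44 (Car 58→Request R6 $39, Car 44→Request R1 $19) loses 25.
Checked against all permutations: $246 is optimal.

Max total: $246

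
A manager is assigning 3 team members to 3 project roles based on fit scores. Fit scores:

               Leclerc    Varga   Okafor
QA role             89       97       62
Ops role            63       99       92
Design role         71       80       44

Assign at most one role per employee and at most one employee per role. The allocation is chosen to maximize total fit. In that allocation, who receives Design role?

Varga receives Design role.

Treat this as an assignment problem: match each employee to one role.
Optimal: Leclerc→QA role (89 pts), Varga→Design role (80 pts), Okafor→Ops role (92 pts) — total 89+80+92 = 261 pts.
Max-entry greedy (repeatedly take the single best remaining cell) gives 232 pts, worse by 29.
Swapping Varga↔Okafor (Varga→Ops role 99 pts, Okafor→Design role 44 pts) loses 29.
Varga's own top role is Ops role (99 pts), but forcing Varga→Ops role and reassigning the rest optimally gives only 232 pts — worse by 29.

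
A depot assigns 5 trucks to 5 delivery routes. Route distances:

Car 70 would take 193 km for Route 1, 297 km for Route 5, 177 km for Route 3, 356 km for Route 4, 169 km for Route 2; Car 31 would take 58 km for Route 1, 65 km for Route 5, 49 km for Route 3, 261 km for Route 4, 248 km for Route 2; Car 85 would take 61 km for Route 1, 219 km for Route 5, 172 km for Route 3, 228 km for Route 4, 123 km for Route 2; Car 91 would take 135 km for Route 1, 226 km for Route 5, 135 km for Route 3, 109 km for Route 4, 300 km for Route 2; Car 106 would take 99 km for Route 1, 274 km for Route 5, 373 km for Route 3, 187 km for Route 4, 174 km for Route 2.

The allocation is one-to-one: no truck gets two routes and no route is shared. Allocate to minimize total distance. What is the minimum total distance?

Optimal: Car 70→Route 3 (177 km), Car 31→Route 5 (65 km), Car 85→Route 2 (123 km), Car 91→Route 4 (109 km), Car 106→Route 1 (99 km) — total 177+65+123+109+99 = 573 km.
Min-entry greedy (repeatedly take the single cheapest remaining cell) gives 662 km, worse by 89.

Minimum total: 573 km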